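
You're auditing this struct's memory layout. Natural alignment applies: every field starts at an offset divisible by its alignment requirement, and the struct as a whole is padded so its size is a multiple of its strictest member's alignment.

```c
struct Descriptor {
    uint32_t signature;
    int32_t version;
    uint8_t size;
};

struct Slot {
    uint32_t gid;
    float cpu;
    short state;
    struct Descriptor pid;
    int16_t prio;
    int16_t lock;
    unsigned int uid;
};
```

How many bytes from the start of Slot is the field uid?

28

Descriptor: @0: signature [4B, align 4] → 4; @4: version [4B, align 4] → 8; @8: size [1B, align 1] → 9; +3 tail pad (align 4); size 12, align 4
@0: gid [4B, align 4] → 4
@4: cpu [4B, align 4] → 8
@8: state [2B, align 2] → 10
+2 pad (align 4)
@12: pid [12B, align 4] → 24
@24: prio [2B, align 2] → 26
@26: lock [2B, align 2] → 28
@28: uid [4B, align 4] → 32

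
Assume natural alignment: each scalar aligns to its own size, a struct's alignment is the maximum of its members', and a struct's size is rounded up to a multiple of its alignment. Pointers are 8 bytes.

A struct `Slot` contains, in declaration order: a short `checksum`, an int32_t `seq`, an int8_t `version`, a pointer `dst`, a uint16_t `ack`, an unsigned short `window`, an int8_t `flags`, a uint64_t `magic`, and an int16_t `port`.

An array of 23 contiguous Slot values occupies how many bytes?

checksum at 0 (size 2, align 2) → ends 2
pad 2 to align 4 for seq
seq at 4 (size 4, align 4) → ends 8
version at 8 (size 1, align 1) → ends 9
pad 7 to align 8 for dst
dst at 16 (size 8, align 8) → ends 24
ack at 24 (size 2, align 2) → ends 26
window at 26 (size 2, align 2) → ends 28
flags at 28 (size 1, align 1) → ends 29
pad 3 to align 8 for magic
magic at 32 (size 8, align 8) → ends 40
port at 40 (size 2, align 2) → ends 42
tail pad 6 to reach multiple of 8
total 48 bytes, alignment 8
array of 23: 23 × 48 = 1104

1104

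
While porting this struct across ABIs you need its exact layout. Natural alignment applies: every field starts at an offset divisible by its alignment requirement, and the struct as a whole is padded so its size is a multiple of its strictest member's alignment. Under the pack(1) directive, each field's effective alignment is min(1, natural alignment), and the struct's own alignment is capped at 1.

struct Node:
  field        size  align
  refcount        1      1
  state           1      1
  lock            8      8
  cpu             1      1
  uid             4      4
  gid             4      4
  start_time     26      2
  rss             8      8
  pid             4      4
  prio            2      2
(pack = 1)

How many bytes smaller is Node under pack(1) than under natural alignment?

natural layout:
  0..1  refcount  (1B, 1-aligned)
  1..2  state  (1B, 1-aligned)
  2..8  -- padding (6B)
  8..16  lock  (8B, 8-aligned)
  16..17  cpu  (1B, 1-aligned)
  17..20  -- padding (3B)
  20..24  uid  (4B, 4-aligned)
  24..28  gid  (4B, 4-aligned)
  28..54  start_time  (26B, 2-aligned)
  54..56  -- padding (2B)
  56..64  rss  (8B, 8-aligned)
  64..68  pid  (4B, 4-aligned)
  68..70  prio  (2B, 2-aligned)
  70..72  -- tail padding (2B)
  sizeof = 72, alignof = 8
packed(1) layout:
  0..1  refcount  (1B, 1-aligned)
  1..2  state  (1B, 1-aligned)
  2..10  lock  (8B, 1-aligned)
  10..11  cpu  (1B, 1-aligned)
  11..15  uid  (4B, 1-aligned)
  15..19  gid  (4B, 1-aligned)
  19..45  start_time  (26B, 1-aligned)
  45..53  rss  (8B, 1-aligned)
  53..57  pid  (4B, 1-aligned)
  57..59  prio  (2B, 1-aligned)
  sizeof = 59, alignof = 1
72 − 59 = 13

13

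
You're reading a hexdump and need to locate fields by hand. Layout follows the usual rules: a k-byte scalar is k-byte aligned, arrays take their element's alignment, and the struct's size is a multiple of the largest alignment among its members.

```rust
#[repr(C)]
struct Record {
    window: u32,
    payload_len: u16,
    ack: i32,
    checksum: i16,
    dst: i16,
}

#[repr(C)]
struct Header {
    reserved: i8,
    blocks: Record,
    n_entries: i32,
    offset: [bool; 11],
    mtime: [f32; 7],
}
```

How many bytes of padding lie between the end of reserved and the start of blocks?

3

Record: window at 0 (size 4, align 4) → ends 4; payload_len at 4 (size 2, align 2) → ends 6; pad 2 to align 4 for ack; ack at 8 (size 4, align 4) → ends 12; checksum at 12 (size 2, align 2) → ends 14; dst at 14 (size 2, align 2) → ends 16; total 16 bytes, alignment 4
reserved at 0 (size 1, align 1) → ends 1
pad 3 to align 4 for blocks
blocks at 4 (size 16, align 4) → ends 20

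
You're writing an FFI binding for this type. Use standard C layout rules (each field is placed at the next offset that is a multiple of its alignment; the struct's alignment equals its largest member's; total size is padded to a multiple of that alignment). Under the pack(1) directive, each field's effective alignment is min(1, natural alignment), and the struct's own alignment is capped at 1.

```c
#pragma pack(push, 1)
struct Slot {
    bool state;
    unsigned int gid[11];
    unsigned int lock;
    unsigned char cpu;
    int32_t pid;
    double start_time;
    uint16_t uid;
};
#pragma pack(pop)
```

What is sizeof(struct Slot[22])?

1408

state at 0 (size 1, align 1) → ends 1
gid at 1 (size 44, align 1) → ends 45
lock at 45 (size 4, align 1) → ends 49
cpu at 49 (size 1, align 1) → ends 50
pid at 50 (size 4, align 1) → ends 54
start_time at 54 (size 8, align 1) → ends 62
uid at 62 (size 2, align 1) → ends 64
total 64 bytes, alignment 1
array of 22: 22 × 64 = 1408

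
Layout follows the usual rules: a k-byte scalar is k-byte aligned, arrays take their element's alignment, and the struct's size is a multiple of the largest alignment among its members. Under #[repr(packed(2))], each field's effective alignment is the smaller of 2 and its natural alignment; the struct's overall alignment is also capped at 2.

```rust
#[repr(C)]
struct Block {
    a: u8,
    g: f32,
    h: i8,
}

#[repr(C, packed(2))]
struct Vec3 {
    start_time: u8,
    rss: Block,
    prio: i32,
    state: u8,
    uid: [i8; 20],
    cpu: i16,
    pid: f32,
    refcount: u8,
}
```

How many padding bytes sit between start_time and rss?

1

Block: a at 0 (size 1, align 1) → ends 1; pad 3 to align 4 for g; g at 4 (size 4, align 4) → ends 8; h at 8 (size 1, align 1) → ends 9; tail pad 3 to reach multiple of 4; total 12 bytes, alignment 4
start_time at 0 (size 1, align 1) → ends 1
pad 1 to align 2 for rss
rss at 2 (size 12, align 2) → ends 14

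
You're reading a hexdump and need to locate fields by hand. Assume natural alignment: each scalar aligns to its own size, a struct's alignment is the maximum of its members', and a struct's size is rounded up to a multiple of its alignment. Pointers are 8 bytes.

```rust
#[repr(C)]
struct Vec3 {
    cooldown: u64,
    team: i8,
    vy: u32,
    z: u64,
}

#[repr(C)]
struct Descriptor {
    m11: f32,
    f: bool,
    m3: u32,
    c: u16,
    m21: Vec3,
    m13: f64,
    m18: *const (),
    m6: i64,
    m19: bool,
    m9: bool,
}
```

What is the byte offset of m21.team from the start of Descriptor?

Vec3: cooldown at 0 (size 8, align 8) → ends 8; team at 8 (size 1, align 1) → ends 9; pad 3 to align 4 for vy; vy at 12 (size 4, align 4) → ends 16; z at 16 (size 8, align 8) → ends 24; total 24 bytes, alignment 8
m11 at 0 (size 4, align 4) → ends 4
f at 4 (size 1, align 1) → ends 5
pad 3 to align 4 for m3
m3 at 8 (size 4, align 4) → ends 12
c at 12 (size 2, align 2) → ends 14
pad 2 to align 8 for m21
m21 at 16 (size 24, align 8) → ends 40
within Vec3: team at 8
16 + 8 = 24

24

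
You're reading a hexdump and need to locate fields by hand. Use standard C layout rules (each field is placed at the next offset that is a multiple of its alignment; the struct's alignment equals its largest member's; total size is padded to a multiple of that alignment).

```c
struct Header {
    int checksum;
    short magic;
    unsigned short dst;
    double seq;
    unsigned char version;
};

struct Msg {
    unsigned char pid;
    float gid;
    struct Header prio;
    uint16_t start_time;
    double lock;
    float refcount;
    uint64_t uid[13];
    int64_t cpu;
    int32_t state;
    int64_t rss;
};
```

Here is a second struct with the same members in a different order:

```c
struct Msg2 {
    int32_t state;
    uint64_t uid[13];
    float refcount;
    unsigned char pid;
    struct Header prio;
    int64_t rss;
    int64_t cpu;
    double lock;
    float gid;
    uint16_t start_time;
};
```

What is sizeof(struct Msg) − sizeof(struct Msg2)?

8

Header: checksum at 0 (size 4, align 4) → ends 4; magic at 4 (size 2, align 2) → ends 6; dst at 6 (size 2, align 2) → ends 8; seq at 8 (size 8, align 8) → ends 16; version at 16 (size 1, align 1) → ends 17; tail pad 7 to reach multiple of 8; total 24 bytes, alignment 8
pid at 0 (size 1, align 1) → ends 1
pad 3 to align 4 for gid
gid at 4 (size 4, align 4) → ends 8
prio at 8 (size 24, align 8) → ends 32
start_time at 32 (size 2, align 2) → ends 34
pad 6 to align 8 for lock
lock at 40 (size 8, align 8) → ends 48
refcount at 48 (size 4, align 4) → ends 52
pad 4 to align 8 for uid
uid at 56 (size 104, align 8) → ends 160
cpu at 160 (size 8, align 8) → ends 168
state at 168 (size 4, align 4) → ends 172
pad 4 to align 8 for rss
rss at 176 (size 8, align 8) → ends 184
total 184 bytes, alignment 8
— Msg2 —
state at 0 (size 4, align 4) → ends 4
pad 4 to align 8 for uid
uid at 8 (size 104, align 8) → ends 112
refcount at 112 (size 4, align 4) → ends 116
pid at 116 (size 1, align 1) → ends 117
pad 3 to align 8 for prio
prio at 120 (size 24, align 8) → ends 144
rss at 144 (size 8, align 8) → ends 152
cpu at 152 (size 8, align 8) → ends 160
lock at 160 (size 8, align 8) → ends 168
gid at 168 (size 4, align 4) → ends 172
start_time at 172 (size 2, align 2) → ends 174
tail pad 2 to reach multiple of 8
total 176 bytes, alignment 8
184 − 176 = 8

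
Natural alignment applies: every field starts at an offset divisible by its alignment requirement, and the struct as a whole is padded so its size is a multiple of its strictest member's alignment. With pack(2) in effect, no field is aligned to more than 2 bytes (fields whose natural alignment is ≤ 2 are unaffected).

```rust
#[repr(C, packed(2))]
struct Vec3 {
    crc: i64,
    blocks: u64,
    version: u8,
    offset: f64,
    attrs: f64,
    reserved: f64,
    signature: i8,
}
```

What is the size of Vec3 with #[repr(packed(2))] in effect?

@0: crc [8B, align 2] → 8
@8: blocks [8B, align 2] → 16
@16: version [1B, align 1] → 17
+1 pad (align 2)
@18: offset [8B, align 2] → 26
@26: attrs [8B, align 2] → 34
@34: reserved [8B, align 2] → 42
@42: signature [1B, align 1] → 43
+1 tail pad (align 2)
size 44, align 2

44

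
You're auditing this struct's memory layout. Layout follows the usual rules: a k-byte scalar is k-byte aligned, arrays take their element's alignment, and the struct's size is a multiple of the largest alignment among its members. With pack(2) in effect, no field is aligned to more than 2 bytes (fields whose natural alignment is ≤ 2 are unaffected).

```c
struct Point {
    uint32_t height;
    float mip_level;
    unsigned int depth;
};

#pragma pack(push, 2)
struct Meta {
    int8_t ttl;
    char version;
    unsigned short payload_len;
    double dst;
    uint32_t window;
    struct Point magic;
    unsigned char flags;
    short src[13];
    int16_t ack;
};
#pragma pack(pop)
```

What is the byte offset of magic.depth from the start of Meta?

24

Point: 0..4  height  (4B, 4-aligned); 4..8  mip_level  (4B, 4-aligned); 8..12  depth  (4B, 4-aligned); sizeof = 12, alignof = 4
0..1  ttl  (1B, 1-aligned)
1..2  version  (1B, 1-aligned)
2..4  payload_len  (2B, 2-aligned)
4..12  dst  (8B, 2-aligned)
12..16  window  (4B, 2-aligned)
16..28  magic  (12B, 2-aligned)
within Point: depth at 8
16 + 8 = 24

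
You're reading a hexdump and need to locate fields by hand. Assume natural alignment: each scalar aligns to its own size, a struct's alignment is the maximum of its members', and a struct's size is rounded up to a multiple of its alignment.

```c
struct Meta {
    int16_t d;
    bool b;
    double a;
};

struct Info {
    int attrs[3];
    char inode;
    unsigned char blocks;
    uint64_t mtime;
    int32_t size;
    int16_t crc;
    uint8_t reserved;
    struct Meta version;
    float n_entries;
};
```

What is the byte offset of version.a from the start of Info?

40

Meta: d at 0 (size 2, align 2) → ends 2; b at 2 (size 1, align 1) → ends 3; pad 5 to align 8 for a; a at 8 (size 8, align 8) → ends 16; total 16 bytes, alignment 8
attrs at 0 (size 12, align 4) → ends 12
inode at 12 (size 1, align 1) → ends 13
blocks at 13 (size 1, align 1) → ends 14
pad 2 to align 8 for mtime
mtime at 16 (size 8, align 8) → ends 24
size at 24 (size 4, align 4) → ends 28
crc at 28 (size 2, align 2) → ends 30
reserved at 30 (size 1, align 1) → ends 31
pad 1 to align 8 for version
version at 32 (size 16, align 8) → ends 48
within Meta: a at 8
32 + 8 = 40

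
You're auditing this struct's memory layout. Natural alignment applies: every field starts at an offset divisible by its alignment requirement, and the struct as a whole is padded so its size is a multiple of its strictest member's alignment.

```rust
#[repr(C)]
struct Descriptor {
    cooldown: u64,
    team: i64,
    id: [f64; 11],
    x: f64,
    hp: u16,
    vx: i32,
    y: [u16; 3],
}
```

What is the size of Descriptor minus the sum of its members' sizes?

@0: cooldown [8B, align 8] → 8
@8: team [8B, align 8] → 16
@16: id [88B, align 8] → 104
@104: x [8B, align 8] → 112
@112: hp [2B, align 2] → 114
+2 pad (align 4)
@116: vx [4B, align 4] → 120
@120: y [6B, align 2] → 126
+2 tail pad (align 8)
size 128, align 8
data bytes 124, size 128 → padding 4

4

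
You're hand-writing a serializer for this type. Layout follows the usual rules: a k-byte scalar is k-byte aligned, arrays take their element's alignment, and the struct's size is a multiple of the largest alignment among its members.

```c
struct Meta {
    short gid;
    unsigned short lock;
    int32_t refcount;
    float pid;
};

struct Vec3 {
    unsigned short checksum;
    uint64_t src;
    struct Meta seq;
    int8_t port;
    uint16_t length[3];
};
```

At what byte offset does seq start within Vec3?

16

Meta: 0..2  gid  (2B, 2-aligned); 2..4  lock  (2B, 2-aligned); 4..8  refcount  (4B, 4-aligned); 8..12  pid  (4B, 4-aligned); sizeof = 12, alignof = 4
0..2  checksum  (2B, 2-aligned)
2..8  -- padding (6B)
8..16  src  (8B, 8-aligned)
16..28  seq  (12B, 4-aligned)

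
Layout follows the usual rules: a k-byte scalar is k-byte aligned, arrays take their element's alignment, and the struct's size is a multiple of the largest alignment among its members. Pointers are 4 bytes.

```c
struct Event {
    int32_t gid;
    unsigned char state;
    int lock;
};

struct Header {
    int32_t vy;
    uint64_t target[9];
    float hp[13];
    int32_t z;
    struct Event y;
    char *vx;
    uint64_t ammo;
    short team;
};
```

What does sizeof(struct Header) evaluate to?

168 bytes

Event: 0..4  gid  (4B, 4-aligned); 4..5  state  (1B, 1-aligned); 5..8  -- padding (3B); 8..12  lock  (4B, 4-aligned); sizeof = 12, alignof = 4
0..4  vy  (4B, 4-aligned)
4..8  -- padding (4B)
8..80  target  (72B, 8-aligned)
80..132  hp  (52B, 4-aligned)
132..136  z  (4B, 4-aligned)
136..148  y  (12B, 4-aligned)
148..152  vx  (4B, 4-aligned)
152..160  ammo  (8B, 8-aligned)
160..162  team  (2B, 2-aligned)
162..168  -- tail padding (6B)
sizeof = 168, alignof = 8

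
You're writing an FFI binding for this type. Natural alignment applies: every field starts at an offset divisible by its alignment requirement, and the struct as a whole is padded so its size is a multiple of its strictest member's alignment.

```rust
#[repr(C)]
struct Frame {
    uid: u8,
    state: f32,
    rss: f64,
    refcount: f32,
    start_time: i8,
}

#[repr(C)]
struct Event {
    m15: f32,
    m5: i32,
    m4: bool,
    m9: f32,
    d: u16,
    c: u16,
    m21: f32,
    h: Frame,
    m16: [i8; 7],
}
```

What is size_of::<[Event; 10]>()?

Frame: @0: uid [1B, align 1] → 1; +3 pad (align 4); @4: state [4B, align 4] → 8; @8: rss [8B, align 8] → 16; @16: refcount [4B, align 4] → 20; @20: start_time [1B, align 1] → 21; +3 tail pad (align 8); size 24, align 8
@0: m15 [4B, align 4] → 4
@4: m5 [4B, align 4] → 8
@8: m4 [1B, align 1] → 9
+3 pad (align 4)
@12: m9 [4B, align 4] → 16
@16: d [2B, align 2] → 18
@18: c [2B, align 2] → 20
@20: m21 [4B, align 4] → 24
@24: h [24B, align 8] → 48
@48: m16 [7B, align 1] → 55
+1 tail pad (align 8)
size 56, align 8
array of 10: 10 × 56 = 560

560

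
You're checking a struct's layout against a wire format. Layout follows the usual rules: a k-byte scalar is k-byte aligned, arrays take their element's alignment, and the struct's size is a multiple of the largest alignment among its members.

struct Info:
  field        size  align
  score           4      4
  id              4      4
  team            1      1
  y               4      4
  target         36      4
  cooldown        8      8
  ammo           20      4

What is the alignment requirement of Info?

member alignments: score=4, id=4, team=1, y=4, target=4, cooldown=8, ammo=4
max = 8

8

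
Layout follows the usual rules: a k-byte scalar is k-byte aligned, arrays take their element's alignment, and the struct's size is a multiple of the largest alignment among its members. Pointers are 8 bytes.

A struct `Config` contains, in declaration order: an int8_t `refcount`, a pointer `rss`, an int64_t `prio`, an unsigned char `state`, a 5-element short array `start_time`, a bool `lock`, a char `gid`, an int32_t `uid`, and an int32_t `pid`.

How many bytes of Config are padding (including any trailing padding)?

10

refcount at 0 (size 1, align 1) → ends 1
pad 7 to align 8 for rss
rss at 8 (size 8, align 8) → ends 16
prio at 16 (size 8, align 8) → ends 24
state at 24 (size 1, align 1) → ends 25
pad 1 to align 2 for start_time
start_time at 26 (size 10, align 2) → ends 36
lock at 36 (size 1, align 1) → ends 37
gid at 37 (size 1, align 1) → ends 38
pad 2 to align 4 for uid
uid at 40 (size 4, align 4) → ends 44
pid at 44 (size 4, align 4) → ends 48
total 48 bytes, alignment 8
data bytes 38, size 48 → padding 10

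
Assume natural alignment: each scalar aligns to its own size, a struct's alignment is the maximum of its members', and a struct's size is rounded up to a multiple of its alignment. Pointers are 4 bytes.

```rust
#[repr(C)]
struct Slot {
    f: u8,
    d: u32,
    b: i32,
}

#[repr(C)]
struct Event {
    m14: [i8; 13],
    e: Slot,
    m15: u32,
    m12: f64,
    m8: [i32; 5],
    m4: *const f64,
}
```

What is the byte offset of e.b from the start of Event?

24

Slot: 0..1  f  (1B, 1-aligned); 1..4  -- padding (3B); 4..8  d  (4B, 4-aligned); 8..12  b  (4B, 4-aligned); sizeof = 12, alignof = 4
0..13  m14  (13B, 1-aligned)
13..16  -- padding (3B)
16..28  e  (12B, 4-aligned)
within Slot: b at 8
16 + 8 = 24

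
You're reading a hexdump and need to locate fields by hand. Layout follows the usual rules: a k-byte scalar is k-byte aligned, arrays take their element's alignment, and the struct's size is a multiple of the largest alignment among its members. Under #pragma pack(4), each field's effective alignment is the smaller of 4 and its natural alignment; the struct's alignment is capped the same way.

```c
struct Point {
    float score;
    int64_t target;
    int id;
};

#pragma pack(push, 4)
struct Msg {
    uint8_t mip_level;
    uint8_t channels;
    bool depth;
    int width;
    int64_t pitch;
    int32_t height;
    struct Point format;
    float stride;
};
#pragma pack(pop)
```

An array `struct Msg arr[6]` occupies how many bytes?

Point: @0: score [4B, align 4] → 4; +4 pad (align 8); @8: target [8B, align 8] → 16; @16: id [4B, align 4] → 20; +4 tail pad (align 8); size 24, align 8
@0: mip_level [1B, align 1] → 1
@1: channels [1B, align 1] → 2
@2: depth [1B, align 1] → 3
+1 pad (align 4)
@4: width [4B, align 4] → 8
@8: pitch [8B, align 4] → 16
@16: height [4B, align 4] → 20
@20: format [24B, align 4] → 44
@44: stride [4B, align 4] → 48
size 48, align 4
array of 6: 6 × 48 = 288

288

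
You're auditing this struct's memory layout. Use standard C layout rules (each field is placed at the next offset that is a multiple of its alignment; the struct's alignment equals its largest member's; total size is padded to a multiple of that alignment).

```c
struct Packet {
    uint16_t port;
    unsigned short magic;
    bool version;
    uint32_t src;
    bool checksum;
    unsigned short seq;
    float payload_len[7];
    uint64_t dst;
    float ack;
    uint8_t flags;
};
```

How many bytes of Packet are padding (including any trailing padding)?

@0: port [2B, align 2] → 2
@2: magic [2B, align 2] → 4
@4: version [1B, align 1] → 5
+3 pad (align 4)
@8: src [4B, align 4] → 12
@12: checksum [1B, align 1] → 13
+1 pad (align 2)
@14: seq [2B, align 2] → 16
@16: payload_len [28B, align 4] → 44
+4 pad (align 8)
@48: dst [8B, align 8] → 56
@56: ack [4B, align 4] → 60
@60: flags [1B, align 1] → 61
+3 tail pad (align 8)
size 64, align 8
data bytes 53, size 64 → padding 11

11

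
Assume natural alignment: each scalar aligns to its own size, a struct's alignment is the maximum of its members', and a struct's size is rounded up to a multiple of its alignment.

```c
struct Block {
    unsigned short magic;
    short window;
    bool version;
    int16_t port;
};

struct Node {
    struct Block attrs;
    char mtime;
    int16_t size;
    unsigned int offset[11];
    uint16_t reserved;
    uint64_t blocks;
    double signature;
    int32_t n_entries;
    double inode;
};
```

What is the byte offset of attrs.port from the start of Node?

Block: magic at 0 (size 2, align 2) → ends 2; window at 2 (size 2, align 2) → ends 4; version at 4 (size 1, align 1) → ends 5; pad 1 to align 2 for port; port at 6 (size 2, align 2) → ends 8; total 8 bytes, alignment 2
attrs at 0 (size 8, align 2) → ends 8
within Block: port at 6
0 + 6 = 6

6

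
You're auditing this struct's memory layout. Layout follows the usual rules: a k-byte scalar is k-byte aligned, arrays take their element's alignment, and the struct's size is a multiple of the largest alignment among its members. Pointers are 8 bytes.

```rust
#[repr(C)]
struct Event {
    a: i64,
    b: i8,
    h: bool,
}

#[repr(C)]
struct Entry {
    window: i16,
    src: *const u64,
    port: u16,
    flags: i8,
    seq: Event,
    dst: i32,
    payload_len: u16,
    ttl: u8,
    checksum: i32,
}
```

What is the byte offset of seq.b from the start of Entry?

Event: 0..8  a  (8B, 8-aligned); 8..9  b  (1B, 1-aligned); 9..10  h  (1B, 1-aligned); 10..16  -- tail padding (6B); sizeof = 16, alignof = 8
0..2  window  (2B, 2-aligned)
2..8  -- padding (6B)
8..16  src  (8B, 8-aligned)
16..18  port  (2B, 2-aligned)
18..19  flags  (1B, 1-aligned)
19..24  -- padding (5B)
24..40  seq  (16B, 8-aligned)
within Event: b at 8
24 + 8 = 32

32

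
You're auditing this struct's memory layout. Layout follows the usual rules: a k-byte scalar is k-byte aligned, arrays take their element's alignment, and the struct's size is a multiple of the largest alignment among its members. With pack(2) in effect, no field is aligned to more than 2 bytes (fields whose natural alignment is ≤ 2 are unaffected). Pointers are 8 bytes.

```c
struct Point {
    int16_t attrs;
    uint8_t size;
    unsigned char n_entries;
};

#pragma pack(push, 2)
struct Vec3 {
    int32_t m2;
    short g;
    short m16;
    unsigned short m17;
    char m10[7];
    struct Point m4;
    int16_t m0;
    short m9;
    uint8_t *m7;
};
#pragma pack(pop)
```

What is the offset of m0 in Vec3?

22

Point: attrs at 0 (size 2, align 2) → ends 2; size at 2 (size 1, align 1) → ends 3; n_entries at 3 (size 1, align 1) → ends 4; total 4 bytes, alignment 2
m2 at 0 (size 4, align 2) → ends 4
g at 4 (size 2, align 2) → ends 6
m16 at 6 (size 2, align 2) → ends 8
m17 at 8 (size 2, align 2) → ends 10
m10 at 10 (size 7, align 1) → ends 17
pad 1 to align 2 for m4
m4 at 18 (size 4, align 2) → ends 22
m0 at 22 (size 2, align 2) → ends 24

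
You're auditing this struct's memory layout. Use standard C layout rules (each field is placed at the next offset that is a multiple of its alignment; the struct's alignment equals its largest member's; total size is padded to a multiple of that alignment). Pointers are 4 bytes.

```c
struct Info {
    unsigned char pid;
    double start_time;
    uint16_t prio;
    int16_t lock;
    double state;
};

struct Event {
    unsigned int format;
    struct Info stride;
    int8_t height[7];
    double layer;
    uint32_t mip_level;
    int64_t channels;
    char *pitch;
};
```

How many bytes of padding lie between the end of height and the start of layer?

Info: pid at 0 (size 1, align 1) → ends 1; pad 7 to align 8 for start_time; start_time at 8 (size 8, align 8) → ends 16; prio at 16 (size 2, align 2) → ends 18; lock at 18 (size 2, align 2) → ends 20; pad 4 to align 8 for state; state at 24 (size 8, align 8) → ends 32; total 32 bytes, alignment 8
format at 0 (size 4, align 4) → ends 4
pad 4 to align 8 for stride
stride at 8 (size 32, align 8) → ends 40
height at 40 (size 7, align 1) → ends 47
pad 1 to align 8 for layer
layer at 48 (size 8, align 8) → ends 56

1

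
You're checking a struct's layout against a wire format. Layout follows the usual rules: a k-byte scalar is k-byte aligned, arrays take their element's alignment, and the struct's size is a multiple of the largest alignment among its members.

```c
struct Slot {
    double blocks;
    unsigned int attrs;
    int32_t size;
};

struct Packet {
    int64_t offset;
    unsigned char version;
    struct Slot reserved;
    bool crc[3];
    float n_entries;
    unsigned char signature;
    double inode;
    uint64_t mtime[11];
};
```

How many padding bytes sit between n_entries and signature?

0

Slot: 0..8  blocks  (8B, 8-aligned); 8..12  attrs  (4B, 4-aligned); 12..16  size  (4B, 4-aligned); sizeof = 16, alignof = 8
0..8  offset  (8B, 8-aligned)
8..9  version  (1B, 1-aligned)
9..16  -- padding (7B)
16..32  reserved  (16B, 8-aligned)
32..35  crc  (3B, 1-aligned)
35..36  -- padding (1B)
36..40  n_entries  (4B, 4-aligned)
40..41  signature  (1B, 1-aligned)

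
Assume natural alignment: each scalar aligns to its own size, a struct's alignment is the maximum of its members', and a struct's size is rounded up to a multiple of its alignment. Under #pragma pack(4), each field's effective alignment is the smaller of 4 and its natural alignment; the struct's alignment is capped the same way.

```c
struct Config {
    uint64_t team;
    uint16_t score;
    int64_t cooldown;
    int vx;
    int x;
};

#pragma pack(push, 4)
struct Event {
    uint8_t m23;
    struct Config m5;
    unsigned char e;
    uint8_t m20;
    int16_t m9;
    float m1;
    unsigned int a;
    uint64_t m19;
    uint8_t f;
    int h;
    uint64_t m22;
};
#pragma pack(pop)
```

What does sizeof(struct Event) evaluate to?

Config: @0: team [8B, align 8] → 8; @8: score [2B, align 2] → 10; +6 pad (align 8); @16: cooldown [8B, align 8] → 24; @24: vx [4B, align 4] → 28; @28: x [4B, align 4] → 32; size 32, align 8
@0: m23 [1B, align 1] → 1
+3 pad (align 4)
@4: m5 [32B, align 4] → 36
@36: e [1B, align 1] → 37
@37: m20 [1B, align 1] → 38
@38: m9 [2B, align 2] → 40
@40: m1 [4B, align 4] → 44
@44: a [4B, align 4] → 48
@48: m19 [8B, align 4] → 56
@56: f [1B, align 1] → 57
+3 pad (align 4)
@60: h [4B, align 4] → 64
@64: m22 [8B, align 4] → 72
size 72, align 4

72 bytes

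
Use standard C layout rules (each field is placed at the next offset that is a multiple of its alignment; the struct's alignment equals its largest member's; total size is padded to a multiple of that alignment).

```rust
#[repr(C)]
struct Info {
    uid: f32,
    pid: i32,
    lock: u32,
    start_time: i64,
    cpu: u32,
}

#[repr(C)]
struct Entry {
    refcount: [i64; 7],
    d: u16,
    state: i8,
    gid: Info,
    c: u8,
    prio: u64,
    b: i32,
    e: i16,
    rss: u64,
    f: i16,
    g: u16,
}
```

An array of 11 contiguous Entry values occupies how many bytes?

1496

Info: @0: uid [4B, align 4] → 4; @4: pid [4B, align 4] → 8; @8: lock [4B, align 4] → 12; +4 pad (align 8); @16: start_time [8B, align 8] → 24; @24: cpu [4B, align 4] → 28; +4 tail pad (align 8); size 32, align 8
@0: refcount [56B, align 8] → 56
@56: d [2B, align 2] → 58
@58: state [1B, align 1] → 59
+5 pad (align 8)
@64: gid [32B, align 8] → 96
@96: c [1B, align 1] → 97
+7 pad (align 8)
@104: prio [8B, align 8] → 112
@112: b [4B, align 4] → 116
@116: e [2B, align 2] → 118
+2 pad (align 8)
@120: rss [8B, align 8] → 128
@128: f [2B, align 2] → 130
@130: g [2B, align 2] → 132
+4 tail pad (align 8)
size 136, align 8
array of 11: 11 × 136 = 1496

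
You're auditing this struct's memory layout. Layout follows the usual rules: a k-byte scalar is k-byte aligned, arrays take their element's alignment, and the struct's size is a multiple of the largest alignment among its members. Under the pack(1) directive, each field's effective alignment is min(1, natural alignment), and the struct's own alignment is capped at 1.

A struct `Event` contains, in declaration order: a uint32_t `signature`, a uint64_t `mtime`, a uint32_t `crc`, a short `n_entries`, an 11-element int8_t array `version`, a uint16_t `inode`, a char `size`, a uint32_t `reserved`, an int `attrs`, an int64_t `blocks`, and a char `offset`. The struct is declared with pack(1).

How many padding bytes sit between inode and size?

0

0..4  signature  (4B, 1-aligned)
4..12  mtime  (8B, 1-aligned)
12..16  crc  (4B, 1-aligned)
16..18  n_entries  (2B, 1-aligned)
18..29  version  (11B, 1-aligned)
29..31  inode  (2B, 1-aligned)
31..32  size  (1B, 1-aligned)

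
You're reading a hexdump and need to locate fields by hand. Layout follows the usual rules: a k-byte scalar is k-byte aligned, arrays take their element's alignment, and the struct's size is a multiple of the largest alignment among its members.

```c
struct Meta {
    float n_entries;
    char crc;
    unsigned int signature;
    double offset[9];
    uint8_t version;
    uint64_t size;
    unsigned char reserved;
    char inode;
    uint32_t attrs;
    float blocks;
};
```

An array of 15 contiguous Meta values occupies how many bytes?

n_entries at 0 (size 4, align 4) → ends 4
crc at 4 (size 1, align 1) → ends 5
pad 3 to align 4 for signature
signature at 8 (size 4, align 4) → ends 12
pad 4 to align 8 for offset
offset at 16 (size 72, align 8) → ends 88
version at 88 (size 1, align 1) → ends 89
pad 7 to align 8 for size
size at 96 (size 8, align 8) → ends 104
reserved at 104 (size 1, align 1) → ends 105
inode at 105 (size 1, align 1) → ends 106
pad 2 to align 4 for attrs
attrs at 108 (size 4, align 4) → ends 112
blocks at 112 (size 4, align 4) → ends 116
tail pad 4 to reach multiple of 8
total 120 bytes, alignment 8
array of 15: 15 × 120 = 1800

1800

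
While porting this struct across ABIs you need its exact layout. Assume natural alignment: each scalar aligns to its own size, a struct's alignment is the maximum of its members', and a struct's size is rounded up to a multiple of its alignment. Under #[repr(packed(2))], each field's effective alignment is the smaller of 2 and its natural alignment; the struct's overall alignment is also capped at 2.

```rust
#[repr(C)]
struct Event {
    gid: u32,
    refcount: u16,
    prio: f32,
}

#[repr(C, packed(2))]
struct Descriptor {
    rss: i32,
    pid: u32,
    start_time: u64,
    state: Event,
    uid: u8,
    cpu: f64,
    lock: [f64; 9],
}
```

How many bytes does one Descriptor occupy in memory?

Event: 0..4  gid  (4B, 4-aligned); 4..6  refcount  (2B, 2-aligned); 6..8  -- padding (2B); 8..12  prio  (4B, 4-aligned); sizeof = 12, alignof = 4
0..4  rss  (4B, 2-aligned)
4..8  pid  (4B, 2-aligned)
8..16  start_time  (8B, 2-aligned)
16..28  state  (12B, 2-aligned)
28..29  uid  (1B, 1-aligned)
29..30  -- padding (1B)
30..38  cpu  (8B, 2-aligned)
38..110  lock  (72B, 2-aligned)
sizeof = 110, alignof = 2

110 bytes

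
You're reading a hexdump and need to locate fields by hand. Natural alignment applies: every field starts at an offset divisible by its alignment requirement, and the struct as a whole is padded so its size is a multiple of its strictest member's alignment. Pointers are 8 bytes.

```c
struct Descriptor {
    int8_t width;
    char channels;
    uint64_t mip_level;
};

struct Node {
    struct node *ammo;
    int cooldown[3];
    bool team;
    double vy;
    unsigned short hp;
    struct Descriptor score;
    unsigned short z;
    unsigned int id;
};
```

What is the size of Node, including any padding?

Descriptor: @0: width [1B, align 1] → 1; @1: channels [1B, align 1] → 2; +6 pad (align 8); @8: mip_level [8B, align 8] → 16; size 16, align 8
@0: ammo [8B, align 8] → 8
@8: cooldown [12B, align 4] → 20
@20: team [1B, align 1] → 21
+3 pad (align 8)
@24: vy [8B, align 8] → 32
@32: hp [2B, align 2] → 34
+6 pad (align 8)
@40: score [16B, align 8] → 56
@56: z [2B, align 2] → 58
+2 pad (align 4)
@60: id [4B, align 4] → 64
size 64, align 8

64 bytes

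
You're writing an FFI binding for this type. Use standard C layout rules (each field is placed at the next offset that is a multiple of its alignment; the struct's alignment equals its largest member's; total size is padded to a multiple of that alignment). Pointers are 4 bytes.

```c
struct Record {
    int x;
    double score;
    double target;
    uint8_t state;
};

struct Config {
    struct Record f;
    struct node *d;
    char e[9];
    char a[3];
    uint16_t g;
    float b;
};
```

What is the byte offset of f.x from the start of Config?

0

Record: x at 0 (size 4, align 4) → ends 4; pad 4 to align 8 for score; score at 8 (size 8, align 8) → ends 16; target at 16 (size 8, align 8) → ends 24; state at 24 (size 1, align 1) → ends 25; tail pad 7 to reach multiple of 8; total 32 bytes, alignment 8
f at 0 (size 32, align 8) → ends 32
within Record: x at 0
0 + 0 = 0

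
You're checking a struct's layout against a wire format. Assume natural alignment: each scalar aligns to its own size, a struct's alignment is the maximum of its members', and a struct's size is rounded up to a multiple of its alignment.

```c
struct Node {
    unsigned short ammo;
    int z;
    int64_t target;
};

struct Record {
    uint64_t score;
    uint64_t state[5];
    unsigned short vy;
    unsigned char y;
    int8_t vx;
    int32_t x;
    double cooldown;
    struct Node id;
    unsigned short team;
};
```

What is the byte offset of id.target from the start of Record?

Node: ammo at 0 (size 2, align 2) → ends 2; pad 2 to align 4 for z; z at 4 (size 4, align 4) → ends 8; target at 8 (size 8, align 8) → ends 16; total 16 bytes, alignment 8
score at 0 (size 8, align 8) → ends 8
state at 8 (size 40, align 8) → ends 48
vy at 48 (size 2, align 2) → ends 50
y at 50 (size 1, align 1) → ends 51
vx at 51 (size 1, align 1) → ends 52
x at 52 (size 4, align 4) → ends 56
cooldown at 56 (size 8, align 8) → ends 64
id at 64 (size 16, align 8) → ends 80
within Node: target at 8
64 + 8 = 72

72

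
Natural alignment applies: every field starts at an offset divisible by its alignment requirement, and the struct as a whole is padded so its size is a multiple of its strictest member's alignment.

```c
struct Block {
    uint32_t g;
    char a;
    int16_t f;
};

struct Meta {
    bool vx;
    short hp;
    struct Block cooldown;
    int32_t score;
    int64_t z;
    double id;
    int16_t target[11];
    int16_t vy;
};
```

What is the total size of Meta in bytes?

56 bytes

Block: 0..4  g  (4B, 4-aligned); 4..5  a  (1B, 1-aligned); 5..6  -- padding (1B); 6..8  f  (2B, 2-aligned); sizeof = 8, alignof = 4
0..1  vx  (1B, 1-aligned)
1..2  -- padding (1B)
2..4  hp  (2B, 2-aligned)
4..12  cooldown  (8B, 4-aligned)
12..16  score  (4B, 4-aligned)
16..24  z  (8B, 8-aligned)
24..32  id  (8B, 8-aligned)
32..54  target  (22B, 2-aligned)
54..56  vy  (2B, 2-aligned)
sizeof = 56, alignof = 8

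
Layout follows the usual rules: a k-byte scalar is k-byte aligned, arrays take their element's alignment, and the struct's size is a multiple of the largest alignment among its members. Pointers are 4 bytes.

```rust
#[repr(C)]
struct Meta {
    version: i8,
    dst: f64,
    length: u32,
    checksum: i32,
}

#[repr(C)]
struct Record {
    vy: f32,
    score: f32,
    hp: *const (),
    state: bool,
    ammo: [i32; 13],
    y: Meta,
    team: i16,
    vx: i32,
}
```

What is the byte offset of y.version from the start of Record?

72

Meta: 0..1  version  (1B, 1-aligned); 1..8  -- padding (7B); 8..16  dst  (8B, 8-aligned); 16..20  length  (4B, 4-aligned); 20..24  checksum  (4B, 4-aligned); sizeof = 24, alignof = 8
0..4  vy  (4B, 4-aligned)
4..8  score  (4B, 4-aligned)
8..12  hp  (4B, 4-aligned)
12..13  state  (1B, 1-aligned)
13..16  -- padding (3B)
16..68  ammo  (52B, 4-aligned)
68..72  -- padding (4B)
72..96  y  (24B, 8-aligned)
within Meta: version at 0
72 + 0 = 72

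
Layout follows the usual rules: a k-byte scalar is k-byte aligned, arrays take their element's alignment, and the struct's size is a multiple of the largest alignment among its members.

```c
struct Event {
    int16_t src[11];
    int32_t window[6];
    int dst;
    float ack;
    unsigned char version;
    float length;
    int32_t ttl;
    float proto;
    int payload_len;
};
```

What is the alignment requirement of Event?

4

member alignments: src=2, window=4, dst=4, ack=4, version=1, length=4, ttl=4, proto=4, payload_len=4
max = 4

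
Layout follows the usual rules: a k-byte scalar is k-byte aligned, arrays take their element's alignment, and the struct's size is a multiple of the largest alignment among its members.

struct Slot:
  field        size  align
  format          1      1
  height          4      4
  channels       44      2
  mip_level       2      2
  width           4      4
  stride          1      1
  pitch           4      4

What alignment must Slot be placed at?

4

member alignments: format=1, height=4, channels=2, mip_level=2, width=4, stride=1, pitch=4
max = 4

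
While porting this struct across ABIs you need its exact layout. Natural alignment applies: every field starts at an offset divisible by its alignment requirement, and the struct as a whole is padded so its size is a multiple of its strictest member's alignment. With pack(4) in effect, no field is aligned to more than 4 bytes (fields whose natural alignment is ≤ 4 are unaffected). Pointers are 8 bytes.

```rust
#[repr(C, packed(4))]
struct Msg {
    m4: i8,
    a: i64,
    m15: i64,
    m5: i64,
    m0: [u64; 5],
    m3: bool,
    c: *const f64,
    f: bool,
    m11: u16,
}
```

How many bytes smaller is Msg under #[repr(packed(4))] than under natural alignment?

12

natural layout:
  @0: m4 [1B, align 1] → 1
  +7 pad (align 8)
  @8: a [8B, align 8] → 16
  @16: m15 [8B, align 8] → 24
  @24: m5 [8B, align 8] → 32
  @32: m0 [40B, align 8] → 72
  @72: m3 [1B, align 1] → 73
  +7 pad (align 8)
  @80: c [8B, align 8] → 88
  @88: f [1B, align 1] → 89
  +1 pad (align 2)
  @90: m11 [2B, align 2] → 92
  +4 tail pad (align 8)
  size 96, align 8
packed(4) layout:
  @0: m4 [1B, align 1] → 1
  +3 pad (align 4)
  @4: a [8B, align 4] → 12
  @12: m15 [8B, align 4] → 20
  @20: m5 [8B, align 4] → 28
  @28: m0 [40B, align 4] → 68
  @68: m3 [1B, align 1] → 69
  +3 pad (align 4)
  @72: c [8B, align 4] → 80
  @80: f [1B, align 1] → 81
  +1 pad (align 2)
  @82: m11 [2B, align 2] → 84
  size 84, align 4
96 − 84 = 12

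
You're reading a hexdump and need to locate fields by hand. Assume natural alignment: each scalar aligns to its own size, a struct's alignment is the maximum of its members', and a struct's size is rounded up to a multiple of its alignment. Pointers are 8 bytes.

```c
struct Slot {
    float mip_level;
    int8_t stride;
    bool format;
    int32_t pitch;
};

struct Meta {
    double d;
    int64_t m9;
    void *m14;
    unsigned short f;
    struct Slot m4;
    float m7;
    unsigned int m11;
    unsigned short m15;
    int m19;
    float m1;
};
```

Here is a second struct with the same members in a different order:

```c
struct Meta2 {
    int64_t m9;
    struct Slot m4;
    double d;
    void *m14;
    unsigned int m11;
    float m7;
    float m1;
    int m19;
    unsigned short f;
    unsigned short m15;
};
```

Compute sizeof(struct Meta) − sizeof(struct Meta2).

0

Slot: @0: mip_level [4B, align 4] → 4; @4: stride [1B, align 1] → 5; @5: format [1B, align 1] → 6; +2 pad (align 4); @8: pitch [4B, align 4] → 12; size 12, align 4
@0: d [8B, align 8] → 8
@8: m9 [8B, align 8] → 16
@16: m14 [8B, align 8] → 24
@24: f [2B, align 2] → 26
+2 pad (align 4)
@28: m4 [12B, align 4] → 40
@40: m7 [4B, align 4] → 44
@44: m11 [4B, align 4] → 48
@48: m15 [2B, align 2] → 50
+2 pad (align 4)
@52: m19 [4B, align 4] → 56
@56: m1 [4B, align 4] → 60
+4 tail pad (align 8)
size 64, align 8
— Meta2 —
@0: m9 [8B, align 8] → 8
@8: m4 [12B, align 4] → 20
+4 pad (align 8)
@24: d [8B, align 8] → 32
@32: m14 [8B, align 8] → 40
@40: m11 [4B, align 4] → 44
@44: m7 [4B, align 4] → 48
@48: m1 [4B, align 4] → 52
@52: m19 [4B, align 4] → 56
@56: f [2B, align 2] → 58
@58: m15 [2B, align 2] → 60
+4 tail pad (align 8)
size 64, align 8
64 − 64 = 0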